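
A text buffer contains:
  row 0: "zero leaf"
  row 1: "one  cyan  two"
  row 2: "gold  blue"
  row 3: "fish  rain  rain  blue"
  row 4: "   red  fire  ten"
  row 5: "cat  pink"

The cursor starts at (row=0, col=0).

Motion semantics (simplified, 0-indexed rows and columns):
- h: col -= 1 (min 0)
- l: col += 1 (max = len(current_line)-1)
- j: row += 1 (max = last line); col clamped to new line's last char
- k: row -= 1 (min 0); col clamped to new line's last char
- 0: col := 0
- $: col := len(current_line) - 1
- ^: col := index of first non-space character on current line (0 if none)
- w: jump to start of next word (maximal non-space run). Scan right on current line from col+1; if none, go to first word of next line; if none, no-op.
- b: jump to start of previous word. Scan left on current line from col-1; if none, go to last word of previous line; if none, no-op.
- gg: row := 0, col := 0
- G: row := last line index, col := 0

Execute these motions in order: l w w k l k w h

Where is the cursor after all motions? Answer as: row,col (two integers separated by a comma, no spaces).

After 1 (l): row=0 col=1 char='e'
After 2 (w): row=0 col=5 char='l'
After 3 (w): row=1 col=0 char='o'
After 4 (k): row=0 col=0 char='z'
After 5 (l): row=0 col=1 char='e'
After 6 (k): row=0 col=1 char='e'
After 7 (w): row=0 col=5 char='l'
After 8 (h): row=0 col=4 char='_'

Answer: 0,4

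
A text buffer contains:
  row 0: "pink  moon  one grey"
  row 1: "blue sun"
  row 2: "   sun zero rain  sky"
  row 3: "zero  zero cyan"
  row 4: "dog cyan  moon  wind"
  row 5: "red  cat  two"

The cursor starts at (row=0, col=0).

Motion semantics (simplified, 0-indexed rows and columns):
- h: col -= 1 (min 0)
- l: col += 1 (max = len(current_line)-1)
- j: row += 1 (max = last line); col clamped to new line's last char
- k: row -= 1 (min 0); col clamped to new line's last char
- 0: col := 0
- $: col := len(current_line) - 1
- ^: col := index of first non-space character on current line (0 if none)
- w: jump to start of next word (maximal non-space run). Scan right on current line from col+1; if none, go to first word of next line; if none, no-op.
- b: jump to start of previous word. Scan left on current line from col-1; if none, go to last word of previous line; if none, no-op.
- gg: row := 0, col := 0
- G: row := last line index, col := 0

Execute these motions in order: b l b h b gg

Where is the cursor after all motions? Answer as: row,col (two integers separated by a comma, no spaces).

After 1 (b): row=0 col=0 char='p'
After 2 (l): row=0 col=1 char='i'
After 3 (b): row=0 col=0 char='p'
After 4 (h): row=0 col=0 char='p'
After 5 (b): row=0 col=0 char='p'
After 6 (gg): row=0 col=0 char='p'

Answer: 0,0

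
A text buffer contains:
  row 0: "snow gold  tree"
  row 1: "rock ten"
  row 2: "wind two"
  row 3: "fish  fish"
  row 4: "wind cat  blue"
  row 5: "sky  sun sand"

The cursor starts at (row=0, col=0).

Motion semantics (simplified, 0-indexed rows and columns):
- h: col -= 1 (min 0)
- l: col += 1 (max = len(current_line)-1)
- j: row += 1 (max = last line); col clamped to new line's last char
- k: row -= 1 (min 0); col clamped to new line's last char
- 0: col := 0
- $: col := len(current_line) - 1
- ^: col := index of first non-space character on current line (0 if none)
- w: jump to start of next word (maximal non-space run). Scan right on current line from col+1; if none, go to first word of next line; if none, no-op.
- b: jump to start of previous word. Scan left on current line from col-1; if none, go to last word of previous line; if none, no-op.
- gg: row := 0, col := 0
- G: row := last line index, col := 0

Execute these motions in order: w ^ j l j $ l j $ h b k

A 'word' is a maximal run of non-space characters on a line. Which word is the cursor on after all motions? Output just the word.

Answer: two

Derivation:
After 1 (w): row=0 col=5 char='g'
After 2 (^): row=0 col=0 char='s'
After 3 (j): row=1 col=0 char='r'
After 4 (l): row=1 col=1 char='o'
After 5 (j): row=2 col=1 char='i'
After 6 ($): row=2 col=7 char='o'
After 7 (l): row=2 col=7 char='o'
After 8 (j): row=3 col=7 char='i'
After 9 ($): row=3 col=9 char='h'
After 10 (h): row=3 col=8 char='s'
After 11 (b): row=3 col=6 char='f'
After 12 (k): row=2 col=6 char='w'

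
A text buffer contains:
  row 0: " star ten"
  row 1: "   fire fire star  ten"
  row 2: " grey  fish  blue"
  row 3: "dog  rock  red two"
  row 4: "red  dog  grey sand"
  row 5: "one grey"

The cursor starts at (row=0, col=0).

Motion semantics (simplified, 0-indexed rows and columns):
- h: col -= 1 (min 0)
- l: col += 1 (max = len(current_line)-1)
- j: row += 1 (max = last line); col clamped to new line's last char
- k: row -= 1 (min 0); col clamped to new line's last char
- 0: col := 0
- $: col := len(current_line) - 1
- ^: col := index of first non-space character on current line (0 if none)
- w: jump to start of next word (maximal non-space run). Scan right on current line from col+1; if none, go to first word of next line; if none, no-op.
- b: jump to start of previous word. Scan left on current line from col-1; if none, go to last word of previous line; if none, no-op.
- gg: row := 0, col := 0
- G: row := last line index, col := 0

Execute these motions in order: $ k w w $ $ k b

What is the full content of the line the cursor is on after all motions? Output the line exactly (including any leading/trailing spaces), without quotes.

Answer:  star ten

Derivation:
After 1 ($): row=0 col=8 char='n'
After 2 (k): row=0 col=8 char='n'
After 3 (w): row=1 col=3 char='f'
After 4 (w): row=1 col=8 char='f'
After 5 ($): row=1 col=21 char='n'
After 6 ($): row=1 col=21 char='n'
After 7 (k): row=0 col=8 char='n'
After 8 (b): row=0 col=6 char='t'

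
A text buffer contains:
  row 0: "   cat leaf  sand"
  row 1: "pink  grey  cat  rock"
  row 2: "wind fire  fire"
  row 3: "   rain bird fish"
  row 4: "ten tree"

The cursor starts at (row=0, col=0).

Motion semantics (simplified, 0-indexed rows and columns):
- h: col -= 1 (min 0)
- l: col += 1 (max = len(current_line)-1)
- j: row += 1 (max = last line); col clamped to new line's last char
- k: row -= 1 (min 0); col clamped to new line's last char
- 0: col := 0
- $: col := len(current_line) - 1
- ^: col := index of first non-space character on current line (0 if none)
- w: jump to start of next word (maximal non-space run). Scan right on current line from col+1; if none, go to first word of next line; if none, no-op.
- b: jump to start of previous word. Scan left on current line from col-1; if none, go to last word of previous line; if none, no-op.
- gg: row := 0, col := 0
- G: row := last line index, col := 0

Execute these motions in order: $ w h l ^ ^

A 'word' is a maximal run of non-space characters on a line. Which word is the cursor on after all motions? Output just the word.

Answer: pink

Derivation:
After 1 ($): row=0 col=16 char='d'
After 2 (w): row=1 col=0 char='p'
After 3 (h): row=1 col=0 char='p'
After 4 (l): row=1 col=1 char='i'
After 5 (^): row=1 col=0 char='p'
After 6 (^): row=1 col=0 char='p'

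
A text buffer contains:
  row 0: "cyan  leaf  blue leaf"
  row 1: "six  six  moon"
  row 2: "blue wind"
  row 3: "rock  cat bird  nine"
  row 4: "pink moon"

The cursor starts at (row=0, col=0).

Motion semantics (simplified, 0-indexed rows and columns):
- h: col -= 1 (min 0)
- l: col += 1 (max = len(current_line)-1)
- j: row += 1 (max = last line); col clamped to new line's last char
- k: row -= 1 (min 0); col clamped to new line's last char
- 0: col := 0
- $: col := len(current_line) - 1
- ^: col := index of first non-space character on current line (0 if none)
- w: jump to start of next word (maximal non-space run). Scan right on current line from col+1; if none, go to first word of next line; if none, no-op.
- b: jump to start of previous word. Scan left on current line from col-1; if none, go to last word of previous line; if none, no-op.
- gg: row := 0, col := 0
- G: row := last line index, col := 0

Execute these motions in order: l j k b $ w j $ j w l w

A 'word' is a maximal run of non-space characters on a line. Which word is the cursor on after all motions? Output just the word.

After 1 (l): row=0 col=1 char='y'
After 2 (j): row=1 col=1 char='i'
After 3 (k): row=0 col=1 char='y'
After 4 (b): row=0 col=0 char='c'
After 5 ($): row=0 col=20 char='f'
After 6 (w): row=1 col=0 char='s'
After 7 (j): row=2 col=0 char='b'
After 8 ($): row=2 col=8 char='d'
After 9 (j): row=3 col=8 char='t'
After 10 (w): row=3 col=10 char='b'
After 11 (l): row=3 col=11 char='i'
After 12 (w): row=3 col=16 char='n'

Answer: nine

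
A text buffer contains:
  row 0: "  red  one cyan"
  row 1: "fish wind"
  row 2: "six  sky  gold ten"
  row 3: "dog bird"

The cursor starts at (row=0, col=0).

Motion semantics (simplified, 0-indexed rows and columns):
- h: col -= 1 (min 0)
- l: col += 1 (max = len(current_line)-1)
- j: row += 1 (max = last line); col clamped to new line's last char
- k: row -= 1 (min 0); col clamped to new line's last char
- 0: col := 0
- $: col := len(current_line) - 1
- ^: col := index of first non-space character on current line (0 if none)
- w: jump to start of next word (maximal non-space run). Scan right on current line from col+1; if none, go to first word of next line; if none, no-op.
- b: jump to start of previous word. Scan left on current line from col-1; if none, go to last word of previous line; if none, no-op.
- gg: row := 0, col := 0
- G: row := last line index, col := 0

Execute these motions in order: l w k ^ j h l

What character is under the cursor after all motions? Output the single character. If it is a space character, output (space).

Answer: s

Derivation:
After 1 (l): row=0 col=1 char='_'
After 2 (w): row=0 col=2 char='r'
After 3 (k): row=0 col=2 char='r'
After 4 (^): row=0 col=2 char='r'
After 5 (j): row=1 col=2 char='s'
After 6 (h): row=1 col=1 char='i'
After 7 (l): row=1 col=2 char='s'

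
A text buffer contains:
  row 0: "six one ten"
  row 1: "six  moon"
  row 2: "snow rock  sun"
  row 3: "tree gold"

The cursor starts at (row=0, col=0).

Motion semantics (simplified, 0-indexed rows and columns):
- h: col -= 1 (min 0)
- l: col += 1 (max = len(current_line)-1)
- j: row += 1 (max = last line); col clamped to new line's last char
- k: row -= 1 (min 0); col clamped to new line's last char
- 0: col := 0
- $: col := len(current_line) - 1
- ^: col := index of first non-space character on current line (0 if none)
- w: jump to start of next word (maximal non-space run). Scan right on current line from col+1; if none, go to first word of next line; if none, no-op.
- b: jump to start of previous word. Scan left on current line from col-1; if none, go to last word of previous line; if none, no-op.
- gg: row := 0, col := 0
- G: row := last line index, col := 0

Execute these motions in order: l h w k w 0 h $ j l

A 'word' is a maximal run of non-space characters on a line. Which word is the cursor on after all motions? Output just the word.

Answer: moon

Derivation:
After 1 (l): row=0 col=1 char='i'
After 2 (h): row=0 col=0 char='s'
After 3 (w): row=0 col=4 char='o'
After 4 (k): row=0 col=4 char='o'
After 5 (w): row=0 col=8 char='t'
After 6 (0): row=0 col=0 char='s'
After 7 (h): row=0 col=0 char='s'
After 8 ($): row=0 col=10 char='n'
After 9 (j): row=1 col=8 char='n'
After 10 (l): row=1 col=8 char='n'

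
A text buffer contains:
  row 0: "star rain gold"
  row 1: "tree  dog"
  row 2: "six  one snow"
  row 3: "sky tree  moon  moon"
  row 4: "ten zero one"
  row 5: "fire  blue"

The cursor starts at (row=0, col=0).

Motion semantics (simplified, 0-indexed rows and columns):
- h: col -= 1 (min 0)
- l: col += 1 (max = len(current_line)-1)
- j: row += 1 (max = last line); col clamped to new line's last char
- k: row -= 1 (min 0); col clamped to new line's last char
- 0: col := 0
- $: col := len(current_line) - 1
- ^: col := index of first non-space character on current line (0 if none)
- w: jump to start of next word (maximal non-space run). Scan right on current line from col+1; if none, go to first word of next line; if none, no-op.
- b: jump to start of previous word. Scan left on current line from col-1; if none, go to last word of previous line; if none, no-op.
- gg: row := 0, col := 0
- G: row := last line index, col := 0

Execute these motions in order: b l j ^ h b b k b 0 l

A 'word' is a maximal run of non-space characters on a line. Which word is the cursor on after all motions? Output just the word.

Answer: star

Derivation:
After 1 (b): row=0 col=0 char='s'
After 2 (l): row=0 col=1 char='t'
After 3 (j): row=1 col=1 char='r'
After 4 (^): row=1 col=0 char='t'
After 5 (h): row=1 col=0 char='t'
After 6 (b): row=0 col=10 char='g'
After 7 (b): row=0 col=5 char='r'
After 8 (k): row=0 col=5 char='r'
After 9 (b): row=0 col=0 char='s'
After 10 (0): row=0 col=0 char='s'
After 11 (l): row=0 col=1 char='t'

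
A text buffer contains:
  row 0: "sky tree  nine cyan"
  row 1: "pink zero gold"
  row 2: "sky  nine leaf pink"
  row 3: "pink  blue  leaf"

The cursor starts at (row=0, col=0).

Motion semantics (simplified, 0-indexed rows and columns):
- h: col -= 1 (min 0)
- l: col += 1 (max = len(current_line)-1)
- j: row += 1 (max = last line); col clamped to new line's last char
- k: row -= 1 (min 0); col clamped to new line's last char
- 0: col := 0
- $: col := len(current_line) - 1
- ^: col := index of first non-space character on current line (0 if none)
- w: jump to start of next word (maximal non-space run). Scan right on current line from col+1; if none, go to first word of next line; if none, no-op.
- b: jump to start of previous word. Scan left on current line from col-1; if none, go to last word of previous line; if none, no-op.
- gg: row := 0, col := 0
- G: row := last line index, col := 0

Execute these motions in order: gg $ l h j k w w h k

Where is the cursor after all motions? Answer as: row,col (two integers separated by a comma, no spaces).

After 1 (gg): row=0 col=0 char='s'
After 2 ($): row=0 col=18 char='n'
After 3 (l): row=0 col=18 char='n'
After 4 (h): row=0 col=17 char='a'
After 5 (j): row=1 col=13 char='d'
After 6 (k): row=0 col=13 char='e'
After 7 (w): row=0 col=15 char='c'
After 8 (w): row=1 col=0 char='p'
After 9 (h): row=1 col=0 char='p'
After 10 (k): row=0 col=0 char='s'

Answer: 0,0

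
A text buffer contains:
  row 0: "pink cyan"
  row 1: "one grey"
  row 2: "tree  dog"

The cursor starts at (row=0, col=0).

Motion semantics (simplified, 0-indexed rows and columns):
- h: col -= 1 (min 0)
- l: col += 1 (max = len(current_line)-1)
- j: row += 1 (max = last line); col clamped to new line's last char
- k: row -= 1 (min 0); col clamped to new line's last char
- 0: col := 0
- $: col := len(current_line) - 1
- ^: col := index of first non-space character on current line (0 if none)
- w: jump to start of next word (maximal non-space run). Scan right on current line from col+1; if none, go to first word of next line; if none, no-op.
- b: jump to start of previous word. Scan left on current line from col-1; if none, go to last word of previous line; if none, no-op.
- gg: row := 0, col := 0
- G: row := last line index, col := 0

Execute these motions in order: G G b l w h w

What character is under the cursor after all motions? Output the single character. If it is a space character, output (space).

Answer: d

Derivation:
After 1 (G): row=2 col=0 char='t'
After 2 (G): row=2 col=0 char='t'
After 3 (b): row=1 col=4 char='g'
After 4 (l): row=1 col=5 char='r'
After 5 (w): row=2 col=0 char='t'
After 6 (h): row=2 col=0 char='t'
After 7 (w): row=2 col=6 char='d'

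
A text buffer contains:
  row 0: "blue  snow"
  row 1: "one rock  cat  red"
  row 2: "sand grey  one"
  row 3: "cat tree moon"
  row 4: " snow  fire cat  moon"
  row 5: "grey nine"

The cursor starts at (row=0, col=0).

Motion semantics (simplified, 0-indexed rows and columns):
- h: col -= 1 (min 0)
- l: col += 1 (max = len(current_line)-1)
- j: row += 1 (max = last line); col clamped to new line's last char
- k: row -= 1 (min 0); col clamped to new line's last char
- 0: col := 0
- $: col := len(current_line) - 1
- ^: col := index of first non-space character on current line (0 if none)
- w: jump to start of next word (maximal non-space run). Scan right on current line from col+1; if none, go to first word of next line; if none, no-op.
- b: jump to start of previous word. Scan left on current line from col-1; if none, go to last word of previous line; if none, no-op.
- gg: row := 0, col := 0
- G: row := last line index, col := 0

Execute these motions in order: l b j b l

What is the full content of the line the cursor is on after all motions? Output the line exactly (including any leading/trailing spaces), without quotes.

After 1 (l): row=0 col=1 char='l'
After 2 (b): row=0 col=0 char='b'
After 3 (j): row=1 col=0 char='o'
After 4 (b): row=0 col=6 char='s'
After 5 (l): row=0 col=7 char='n'

Answer: blue  snow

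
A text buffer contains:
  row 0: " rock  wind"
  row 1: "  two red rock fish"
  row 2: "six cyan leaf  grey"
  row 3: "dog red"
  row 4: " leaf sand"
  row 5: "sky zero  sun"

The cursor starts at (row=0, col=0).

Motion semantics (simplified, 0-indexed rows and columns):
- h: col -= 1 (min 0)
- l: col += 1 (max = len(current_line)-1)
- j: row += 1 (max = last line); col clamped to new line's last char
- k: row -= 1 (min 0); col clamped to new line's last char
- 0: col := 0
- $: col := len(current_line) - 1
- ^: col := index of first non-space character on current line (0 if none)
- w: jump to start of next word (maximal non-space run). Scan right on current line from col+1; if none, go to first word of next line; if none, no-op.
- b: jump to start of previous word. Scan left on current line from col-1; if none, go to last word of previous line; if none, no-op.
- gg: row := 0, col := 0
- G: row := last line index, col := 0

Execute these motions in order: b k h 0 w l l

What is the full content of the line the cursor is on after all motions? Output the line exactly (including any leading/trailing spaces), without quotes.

Answer:  rock  wind

Derivation:
After 1 (b): row=0 col=0 char='_'
After 2 (k): row=0 col=0 char='_'
After 3 (h): row=0 col=0 char='_'
After 4 (0): row=0 col=0 char='_'
After 5 (w): row=0 col=1 char='r'
After 6 (l): row=0 col=2 char='o'
After 7 (l): row=0 col=3 char='c'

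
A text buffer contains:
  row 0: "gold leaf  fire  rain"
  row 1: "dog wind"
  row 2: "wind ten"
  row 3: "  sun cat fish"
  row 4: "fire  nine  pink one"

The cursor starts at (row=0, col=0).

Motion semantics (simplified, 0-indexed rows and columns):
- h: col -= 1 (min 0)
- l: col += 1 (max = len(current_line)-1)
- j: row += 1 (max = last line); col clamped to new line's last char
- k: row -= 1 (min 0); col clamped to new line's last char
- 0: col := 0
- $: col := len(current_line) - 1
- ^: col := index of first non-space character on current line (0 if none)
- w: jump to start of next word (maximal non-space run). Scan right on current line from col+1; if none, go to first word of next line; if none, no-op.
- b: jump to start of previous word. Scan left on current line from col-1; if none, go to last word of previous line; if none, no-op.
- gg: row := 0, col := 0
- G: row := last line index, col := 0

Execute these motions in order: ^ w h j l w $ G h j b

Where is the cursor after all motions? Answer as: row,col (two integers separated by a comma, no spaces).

After 1 (^): row=0 col=0 char='g'
After 2 (w): row=0 col=5 char='l'
After 3 (h): row=0 col=4 char='_'
After 4 (j): row=1 col=4 char='w'
After 5 (l): row=1 col=5 char='i'
After 6 (w): row=2 col=0 char='w'
After 7 ($): row=2 col=7 char='n'
After 8 (G): row=4 col=0 char='f'
After 9 (h): row=4 col=0 char='f'
After 10 (j): row=4 col=0 char='f'
After 11 (b): row=3 col=10 char='f'

Answer: 3,10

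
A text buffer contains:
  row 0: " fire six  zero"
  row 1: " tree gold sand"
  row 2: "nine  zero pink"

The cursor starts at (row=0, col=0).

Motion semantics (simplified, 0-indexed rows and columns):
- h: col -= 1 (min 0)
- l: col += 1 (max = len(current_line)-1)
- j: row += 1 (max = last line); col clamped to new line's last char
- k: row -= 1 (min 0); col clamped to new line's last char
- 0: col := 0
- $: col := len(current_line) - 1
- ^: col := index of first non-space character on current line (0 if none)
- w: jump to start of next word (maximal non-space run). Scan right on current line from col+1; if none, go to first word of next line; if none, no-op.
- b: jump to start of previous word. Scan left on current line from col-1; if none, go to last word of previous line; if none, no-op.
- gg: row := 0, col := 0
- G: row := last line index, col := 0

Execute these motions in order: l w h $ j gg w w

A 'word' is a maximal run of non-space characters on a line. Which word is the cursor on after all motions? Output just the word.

Answer: six

Derivation:
After 1 (l): row=0 col=1 char='f'
After 2 (w): row=0 col=6 char='s'
After 3 (h): row=0 col=5 char='_'
After 4 ($): row=0 col=14 char='o'
After 5 (j): row=1 col=14 char='d'
After 6 (gg): row=0 col=0 char='_'
After 7 (w): row=0 col=1 char='f'
After 8 (w): row=0 col=6 char='s'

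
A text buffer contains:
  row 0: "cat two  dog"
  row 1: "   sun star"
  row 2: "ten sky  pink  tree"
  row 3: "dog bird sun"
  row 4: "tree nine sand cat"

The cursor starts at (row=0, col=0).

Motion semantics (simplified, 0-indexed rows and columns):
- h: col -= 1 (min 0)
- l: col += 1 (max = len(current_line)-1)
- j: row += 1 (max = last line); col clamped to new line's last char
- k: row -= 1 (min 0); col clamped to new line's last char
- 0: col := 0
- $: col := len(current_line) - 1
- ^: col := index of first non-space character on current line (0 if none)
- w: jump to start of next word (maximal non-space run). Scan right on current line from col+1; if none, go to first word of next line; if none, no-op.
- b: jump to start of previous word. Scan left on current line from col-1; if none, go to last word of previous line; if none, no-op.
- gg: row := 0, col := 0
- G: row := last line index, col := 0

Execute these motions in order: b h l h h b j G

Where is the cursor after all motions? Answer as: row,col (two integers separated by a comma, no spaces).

Answer: 4,0

Derivation:
After 1 (b): row=0 col=0 char='c'
After 2 (h): row=0 col=0 char='c'
After 3 (l): row=0 col=1 char='a'
After 4 (h): row=0 col=0 char='c'
After 5 (h): row=0 col=0 char='c'
After 6 (b): row=0 col=0 char='c'
After 7 (j): row=1 col=0 char='_'
After 8 (G): row=4 col=0 char='t'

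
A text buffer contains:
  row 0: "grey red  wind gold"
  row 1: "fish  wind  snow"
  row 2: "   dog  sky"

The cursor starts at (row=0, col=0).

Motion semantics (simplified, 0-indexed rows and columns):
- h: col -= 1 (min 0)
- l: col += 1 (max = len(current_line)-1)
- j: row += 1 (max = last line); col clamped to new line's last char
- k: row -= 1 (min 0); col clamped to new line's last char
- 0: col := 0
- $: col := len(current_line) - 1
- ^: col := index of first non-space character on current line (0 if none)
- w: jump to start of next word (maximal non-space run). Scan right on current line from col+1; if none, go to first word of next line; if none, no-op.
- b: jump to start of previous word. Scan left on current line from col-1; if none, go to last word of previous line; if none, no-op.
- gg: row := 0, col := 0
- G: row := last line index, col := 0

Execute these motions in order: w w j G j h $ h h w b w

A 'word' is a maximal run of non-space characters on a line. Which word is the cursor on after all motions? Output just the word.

Answer: sky

Derivation:
After 1 (w): row=0 col=5 char='r'
After 2 (w): row=0 col=10 char='w'
After 3 (j): row=1 col=10 char='_'
After 4 (G): row=2 col=0 char='_'
After 5 (j): row=2 col=0 char='_'
After 6 (h): row=2 col=0 char='_'
After 7 ($): row=2 col=10 char='y'
After 8 (h): row=2 col=9 char='k'
After 9 (h): row=2 col=8 char='s'
After 10 (w): row=2 col=8 char='s'
After 11 (b): row=2 col=3 char='d'
After 12 (w): row=2 col=8 char='s'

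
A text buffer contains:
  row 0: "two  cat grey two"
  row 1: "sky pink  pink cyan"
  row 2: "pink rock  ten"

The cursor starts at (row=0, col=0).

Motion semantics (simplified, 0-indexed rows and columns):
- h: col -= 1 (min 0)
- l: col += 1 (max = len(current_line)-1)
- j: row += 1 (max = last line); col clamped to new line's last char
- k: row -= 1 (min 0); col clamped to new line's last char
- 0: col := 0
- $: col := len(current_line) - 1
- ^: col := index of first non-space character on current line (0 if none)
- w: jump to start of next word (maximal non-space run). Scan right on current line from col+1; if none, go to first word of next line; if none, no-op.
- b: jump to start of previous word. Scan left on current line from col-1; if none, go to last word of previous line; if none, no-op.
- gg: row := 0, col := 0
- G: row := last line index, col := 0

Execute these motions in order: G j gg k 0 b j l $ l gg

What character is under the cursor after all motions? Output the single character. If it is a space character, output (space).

Answer: t

Derivation:
After 1 (G): row=2 col=0 char='p'
After 2 (j): row=2 col=0 char='p'
After 3 (gg): row=0 col=0 char='t'
After 4 (k): row=0 col=0 char='t'
After 5 (0): row=0 col=0 char='t'
After 6 (b): row=0 col=0 char='t'
After 7 (j): row=1 col=0 char='s'
After 8 (l): row=1 col=1 char='k'
After 9 ($): row=1 col=18 char='n'
After 10 (l): row=1 col=18 char='n'
After 11 (gg): row=0 col=0 char='t'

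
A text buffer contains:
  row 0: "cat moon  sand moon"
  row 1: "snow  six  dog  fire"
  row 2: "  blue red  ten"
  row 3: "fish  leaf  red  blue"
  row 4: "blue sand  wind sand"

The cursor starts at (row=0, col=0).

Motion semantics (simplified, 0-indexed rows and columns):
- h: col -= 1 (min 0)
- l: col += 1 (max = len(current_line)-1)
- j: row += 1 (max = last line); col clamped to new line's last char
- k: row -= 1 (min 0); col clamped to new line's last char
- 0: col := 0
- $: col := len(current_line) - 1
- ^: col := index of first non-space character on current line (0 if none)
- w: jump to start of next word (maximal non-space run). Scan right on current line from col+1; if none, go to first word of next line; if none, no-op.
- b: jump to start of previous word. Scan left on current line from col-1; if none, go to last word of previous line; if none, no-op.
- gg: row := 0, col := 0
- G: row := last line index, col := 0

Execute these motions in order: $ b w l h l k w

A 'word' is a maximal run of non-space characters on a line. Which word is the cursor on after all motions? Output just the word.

After 1 ($): row=0 col=18 char='n'
After 2 (b): row=0 col=15 char='m'
After 3 (w): row=1 col=0 char='s'
After 4 (l): row=1 col=1 char='n'
After 5 (h): row=1 col=0 char='s'
After 6 (l): row=1 col=1 char='n'
After 7 (k): row=0 col=1 char='a'
After 8 (w): row=0 col=4 char='m'

Answer: moon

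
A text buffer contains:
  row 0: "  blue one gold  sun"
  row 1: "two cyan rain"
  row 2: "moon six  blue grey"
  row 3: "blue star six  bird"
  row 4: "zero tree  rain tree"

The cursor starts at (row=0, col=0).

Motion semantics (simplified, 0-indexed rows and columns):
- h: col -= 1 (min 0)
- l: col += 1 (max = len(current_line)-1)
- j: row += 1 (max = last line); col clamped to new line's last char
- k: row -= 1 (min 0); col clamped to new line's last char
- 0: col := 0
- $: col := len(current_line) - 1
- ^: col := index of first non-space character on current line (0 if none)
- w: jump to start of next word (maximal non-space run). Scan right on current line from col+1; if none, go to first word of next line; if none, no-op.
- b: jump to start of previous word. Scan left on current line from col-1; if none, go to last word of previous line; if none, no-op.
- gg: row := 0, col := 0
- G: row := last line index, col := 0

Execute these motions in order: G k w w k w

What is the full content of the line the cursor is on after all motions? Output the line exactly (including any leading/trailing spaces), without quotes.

After 1 (G): row=4 col=0 char='z'
After 2 (k): row=3 col=0 char='b'
After 3 (w): row=3 col=5 char='s'
After 4 (w): row=3 col=10 char='s'
After 5 (k): row=2 col=10 char='b'
After 6 (w): row=2 col=15 char='g'

Answer: moon six  blue grey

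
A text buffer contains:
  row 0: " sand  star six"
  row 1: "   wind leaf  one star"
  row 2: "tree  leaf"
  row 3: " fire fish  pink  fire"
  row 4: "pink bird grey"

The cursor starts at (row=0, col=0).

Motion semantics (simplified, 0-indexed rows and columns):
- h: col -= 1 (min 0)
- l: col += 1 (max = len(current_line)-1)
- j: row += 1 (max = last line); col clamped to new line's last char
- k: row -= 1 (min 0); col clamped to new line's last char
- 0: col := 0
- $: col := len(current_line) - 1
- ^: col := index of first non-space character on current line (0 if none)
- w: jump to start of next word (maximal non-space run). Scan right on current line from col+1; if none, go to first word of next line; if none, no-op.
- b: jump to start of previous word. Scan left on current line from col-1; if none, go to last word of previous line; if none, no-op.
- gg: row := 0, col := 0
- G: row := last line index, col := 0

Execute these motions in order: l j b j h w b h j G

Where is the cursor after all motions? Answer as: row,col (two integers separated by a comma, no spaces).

Answer: 4,0

Derivation:
After 1 (l): row=0 col=1 char='s'
After 2 (j): row=1 col=1 char='_'
After 3 (b): row=0 col=12 char='s'
After 4 (j): row=1 col=12 char='_'
After 5 (h): row=1 col=11 char='f'
After 6 (w): row=1 col=14 char='o'
After 7 (b): row=1 col=8 char='l'
After 8 (h): row=1 col=7 char='_'
After 9 (j): row=2 col=7 char='e'
After 10 (G): row=4 col=0 char='p'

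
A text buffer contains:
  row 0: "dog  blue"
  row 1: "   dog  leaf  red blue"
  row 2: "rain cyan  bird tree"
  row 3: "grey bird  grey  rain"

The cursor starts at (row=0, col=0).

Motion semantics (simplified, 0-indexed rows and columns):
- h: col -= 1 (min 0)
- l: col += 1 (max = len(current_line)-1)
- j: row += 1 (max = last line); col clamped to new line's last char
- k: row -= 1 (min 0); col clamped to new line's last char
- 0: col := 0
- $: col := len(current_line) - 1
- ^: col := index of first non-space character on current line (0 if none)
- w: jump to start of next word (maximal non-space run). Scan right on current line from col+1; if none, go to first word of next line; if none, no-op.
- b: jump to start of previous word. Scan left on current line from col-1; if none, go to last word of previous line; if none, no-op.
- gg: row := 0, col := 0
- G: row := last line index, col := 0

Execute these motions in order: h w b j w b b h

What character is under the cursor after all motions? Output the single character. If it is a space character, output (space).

Answer: d

Derivation:
After 1 (h): row=0 col=0 char='d'
After 2 (w): row=0 col=5 char='b'
After 3 (b): row=0 col=0 char='d'
After 4 (j): row=1 col=0 char='_'
After 5 (w): row=1 col=3 char='d'
After 6 (b): row=0 col=5 char='b'
After 7 (b): row=0 col=0 char='d'
After 8 (h): row=0 col=0 char='d'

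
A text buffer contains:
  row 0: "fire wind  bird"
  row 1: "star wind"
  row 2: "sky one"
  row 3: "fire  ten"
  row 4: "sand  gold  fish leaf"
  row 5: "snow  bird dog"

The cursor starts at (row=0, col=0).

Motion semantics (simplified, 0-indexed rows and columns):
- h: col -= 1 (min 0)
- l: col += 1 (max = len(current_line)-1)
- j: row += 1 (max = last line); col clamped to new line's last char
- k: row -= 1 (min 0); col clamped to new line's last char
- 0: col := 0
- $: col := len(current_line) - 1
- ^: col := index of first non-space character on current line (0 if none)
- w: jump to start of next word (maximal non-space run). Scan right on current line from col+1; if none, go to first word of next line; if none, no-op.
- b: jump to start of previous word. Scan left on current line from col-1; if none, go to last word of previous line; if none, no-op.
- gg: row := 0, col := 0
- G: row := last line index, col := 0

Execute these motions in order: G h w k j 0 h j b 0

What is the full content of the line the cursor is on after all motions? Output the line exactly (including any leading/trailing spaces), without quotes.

Answer: sand  gold  fish leaf

Derivation:
After 1 (G): row=5 col=0 char='s'
After 2 (h): row=5 col=0 char='s'
After 3 (w): row=5 col=6 char='b'
After 4 (k): row=4 col=6 char='g'
After 5 (j): row=5 col=6 char='b'
After 6 (0): row=5 col=0 char='s'
After 7 (h): row=5 col=0 char='s'
After 8 (j): row=5 col=0 char='s'
After 9 (b): row=4 col=17 char='l'
After 10 (0): row=4 col=0 char='s'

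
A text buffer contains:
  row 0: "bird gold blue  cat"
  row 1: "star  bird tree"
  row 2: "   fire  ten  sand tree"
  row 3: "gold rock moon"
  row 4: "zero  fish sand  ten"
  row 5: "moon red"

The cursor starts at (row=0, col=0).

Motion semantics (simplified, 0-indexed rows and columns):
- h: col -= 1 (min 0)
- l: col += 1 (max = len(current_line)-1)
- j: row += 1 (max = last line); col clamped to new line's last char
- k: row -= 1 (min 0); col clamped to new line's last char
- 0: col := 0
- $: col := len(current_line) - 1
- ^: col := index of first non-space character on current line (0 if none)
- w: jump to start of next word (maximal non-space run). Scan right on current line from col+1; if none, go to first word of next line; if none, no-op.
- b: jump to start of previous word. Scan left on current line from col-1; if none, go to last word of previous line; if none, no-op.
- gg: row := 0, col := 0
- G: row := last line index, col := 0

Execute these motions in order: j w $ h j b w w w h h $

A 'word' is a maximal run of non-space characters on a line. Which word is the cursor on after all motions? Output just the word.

After 1 (j): row=1 col=0 char='s'
After 2 (w): row=1 col=6 char='b'
After 3 ($): row=1 col=14 char='e'
After 4 (h): row=1 col=13 char='e'
After 5 (j): row=2 col=13 char='_'
After 6 (b): row=2 col=9 char='t'
After 7 (w): row=2 col=14 char='s'
After 8 (w): row=2 col=19 char='t'
After 9 (w): row=3 col=0 char='g'
After 10 (h): row=3 col=0 char='g'
After 11 (h): row=3 col=0 char='g'
After 12 ($): row=3 col=13 char='n'

Answer: moon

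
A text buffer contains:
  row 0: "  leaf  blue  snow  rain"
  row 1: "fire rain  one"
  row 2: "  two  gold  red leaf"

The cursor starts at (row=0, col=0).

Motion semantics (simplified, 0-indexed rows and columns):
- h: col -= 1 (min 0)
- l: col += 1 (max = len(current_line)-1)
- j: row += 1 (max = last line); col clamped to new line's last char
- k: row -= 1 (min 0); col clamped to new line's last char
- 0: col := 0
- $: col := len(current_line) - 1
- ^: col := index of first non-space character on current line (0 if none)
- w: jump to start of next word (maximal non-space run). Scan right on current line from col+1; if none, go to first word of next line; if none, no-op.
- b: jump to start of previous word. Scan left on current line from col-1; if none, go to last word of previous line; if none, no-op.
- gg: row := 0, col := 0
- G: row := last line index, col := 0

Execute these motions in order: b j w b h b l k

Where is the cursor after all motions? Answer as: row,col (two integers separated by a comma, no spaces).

Answer: 0,21

Derivation:
After 1 (b): row=0 col=0 char='_'
After 2 (j): row=1 col=0 char='f'
After 3 (w): row=1 col=5 char='r'
After 4 (b): row=1 col=0 char='f'
After 5 (h): row=1 col=0 char='f'
After 6 (b): row=0 col=20 char='r'
After 7 (l): row=0 col=21 char='a'
After 8 (k): row=0 col=21 char='a'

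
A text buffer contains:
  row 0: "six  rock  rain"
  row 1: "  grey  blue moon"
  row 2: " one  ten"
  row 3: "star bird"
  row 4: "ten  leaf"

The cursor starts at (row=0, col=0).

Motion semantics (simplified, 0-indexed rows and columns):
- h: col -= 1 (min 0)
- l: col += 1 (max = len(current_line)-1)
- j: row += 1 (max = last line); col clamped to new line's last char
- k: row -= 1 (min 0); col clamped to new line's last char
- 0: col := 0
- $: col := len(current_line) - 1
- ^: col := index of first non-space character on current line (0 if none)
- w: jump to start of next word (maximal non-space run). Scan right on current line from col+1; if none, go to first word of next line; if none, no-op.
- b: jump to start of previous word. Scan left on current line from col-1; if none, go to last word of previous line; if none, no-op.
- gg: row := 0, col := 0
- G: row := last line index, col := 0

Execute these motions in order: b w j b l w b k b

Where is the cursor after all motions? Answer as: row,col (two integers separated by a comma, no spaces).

After 1 (b): row=0 col=0 char='s'
After 2 (w): row=0 col=5 char='r'
After 3 (j): row=1 col=5 char='y'
After 4 (b): row=1 col=2 char='g'
After 5 (l): row=1 col=3 char='r'
After 6 (w): row=1 col=8 char='b'
After 7 (b): row=1 col=2 char='g'
After 8 (k): row=0 col=2 char='x'
After 9 (b): row=0 col=0 char='s'

Answer: 0,0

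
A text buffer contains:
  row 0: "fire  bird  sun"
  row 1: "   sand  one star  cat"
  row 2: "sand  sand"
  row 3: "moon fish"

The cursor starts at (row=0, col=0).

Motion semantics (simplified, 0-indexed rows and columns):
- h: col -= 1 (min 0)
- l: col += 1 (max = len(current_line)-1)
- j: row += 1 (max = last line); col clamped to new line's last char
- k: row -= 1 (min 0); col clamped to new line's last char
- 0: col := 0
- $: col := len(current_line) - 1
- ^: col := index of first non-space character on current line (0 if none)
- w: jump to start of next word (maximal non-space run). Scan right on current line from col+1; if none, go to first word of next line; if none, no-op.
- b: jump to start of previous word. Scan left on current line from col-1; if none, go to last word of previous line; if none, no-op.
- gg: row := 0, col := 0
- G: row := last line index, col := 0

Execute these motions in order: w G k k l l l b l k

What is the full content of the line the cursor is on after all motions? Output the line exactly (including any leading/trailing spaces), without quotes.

After 1 (w): row=0 col=6 char='b'
After 2 (G): row=3 col=0 char='m'
After 3 (k): row=2 col=0 char='s'
After 4 (k): row=1 col=0 char='_'
After 5 (l): row=1 col=1 char='_'
After 6 (l): row=1 col=2 char='_'
After 7 (l): row=1 col=3 char='s'
After 8 (b): row=0 col=12 char='s'
After 9 (l): row=0 col=13 char='u'
After 10 (k): row=0 col=13 char='u'

Answer: fire  bird  sun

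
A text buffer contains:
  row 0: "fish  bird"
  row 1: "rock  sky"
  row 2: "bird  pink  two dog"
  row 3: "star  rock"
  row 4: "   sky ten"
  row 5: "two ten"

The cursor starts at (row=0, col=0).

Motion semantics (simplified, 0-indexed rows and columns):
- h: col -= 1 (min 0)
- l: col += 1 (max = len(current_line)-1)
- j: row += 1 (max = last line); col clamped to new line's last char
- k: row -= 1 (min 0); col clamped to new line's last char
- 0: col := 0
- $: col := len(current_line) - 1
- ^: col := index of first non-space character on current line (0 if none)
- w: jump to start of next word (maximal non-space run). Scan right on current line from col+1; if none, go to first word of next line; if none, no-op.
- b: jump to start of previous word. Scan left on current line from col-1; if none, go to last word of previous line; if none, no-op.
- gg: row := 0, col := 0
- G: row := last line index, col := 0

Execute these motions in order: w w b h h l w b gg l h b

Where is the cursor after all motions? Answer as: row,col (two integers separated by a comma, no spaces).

After 1 (w): row=0 col=6 char='b'
After 2 (w): row=1 col=0 char='r'
After 3 (b): row=0 col=6 char='b'
After 4 (h): row=0 col=5 char='_'
After 5 (h): row=0 col=4 char='_'
After 6 (l): row=0 col=5 char='_'
After 7 (w): row=0 col=6 char='b'
After 8 (b): row=0 col=0 char='f'
After 9 (gg): row=0 col=0 char='f'
After 10 (l): row=0 col=1 char='i'
After 11 (h): row=0 col=0 char='f'
After 12 (b): row=0 col=0 char='f'

Answer: 0,0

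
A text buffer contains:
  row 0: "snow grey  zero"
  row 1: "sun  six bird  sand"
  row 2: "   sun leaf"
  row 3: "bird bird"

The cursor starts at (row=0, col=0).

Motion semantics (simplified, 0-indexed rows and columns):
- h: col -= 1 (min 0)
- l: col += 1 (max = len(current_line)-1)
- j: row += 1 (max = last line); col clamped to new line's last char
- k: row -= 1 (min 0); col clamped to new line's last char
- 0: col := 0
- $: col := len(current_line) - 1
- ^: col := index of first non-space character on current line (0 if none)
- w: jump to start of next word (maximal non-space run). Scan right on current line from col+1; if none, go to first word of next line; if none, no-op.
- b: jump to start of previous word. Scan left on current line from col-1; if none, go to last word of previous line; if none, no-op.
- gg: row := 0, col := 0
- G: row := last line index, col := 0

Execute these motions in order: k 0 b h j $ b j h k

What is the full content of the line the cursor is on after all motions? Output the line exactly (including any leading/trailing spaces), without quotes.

After 1 (k): row=0 col=0 char='s'
After 2 (0): row=0 col=0 char='s'
After 3 (b): row=0 col=0 char='s'
After 4 (h): row=0 col=0 char='s'
After 5 (j): row=1 col=0 char='s'
After 6 ($): row=1 col=18 char='d'
After 7 (b): row=1 col=15 char='s'
After 8 (j): row=2 col=10 char='f'
After 9 (h): row=2 col=9 char='a'
After 10 (k): row=1 col=9 char='b'

Answer: sun  six bird  sand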